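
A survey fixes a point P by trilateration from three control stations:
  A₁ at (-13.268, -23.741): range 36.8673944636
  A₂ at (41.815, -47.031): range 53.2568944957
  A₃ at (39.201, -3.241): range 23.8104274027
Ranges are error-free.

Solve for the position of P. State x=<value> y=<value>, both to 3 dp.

x=15.525 y=-0.715

eq1: (x + 13.268)² + (y + 23.741)² = 36.8673944636²
eq2: (x − 41.815)² + (y + 47.031)² = 53.2568944957²
eq3: (x − 39.201)² + (y + 3.241)² = 23.8104274027²
eq3−eq2, eq3−eq1 (x²,y² cancel):
  5.228·x − 87.580·y = 143.826346
  -104.938·x − 41.000·y = -1599.815898
det = 5.228·-41.000 − -87.580·-104.938 = -9404.818040
x = (143.826346·-41.000 − -87.580·-1599.815898) / -9404.818040 = 15.524889
y = (5.228·-1599.815898 − 143.826346·-104.938) / -9404.818040 = -0.715486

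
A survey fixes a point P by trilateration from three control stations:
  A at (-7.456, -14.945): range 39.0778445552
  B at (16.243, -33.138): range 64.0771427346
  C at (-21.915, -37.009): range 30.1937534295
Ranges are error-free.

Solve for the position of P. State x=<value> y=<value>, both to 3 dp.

x=-46.301 y=-19.205

eq1: (x + 7.456)² + (y + 14.945)² = 39.0778445552²
eq2: (x − 16.243)² + (y + 33.138)² = 64.0771427346²
eq3: (x + 21.915)² + (y + 37.009)² = 30.1937534295²
eq1−eq3, eq1−eq2 (x²,y² cancel):
  -28.918·x − 44.128·y = 2186.403534
  47.398·x − 36.386·y = -1495.785154
det = -28.918·-36.386 − -44.128·47.398 = 3143.789292
x = (2186.403534·-36.386 − -44.128·-1495.785154) / 3143.789292 = -46.300968
y = (-28.918·-1495.785154 − 2186.403534·47.398) / 3143.789292 = -19.204862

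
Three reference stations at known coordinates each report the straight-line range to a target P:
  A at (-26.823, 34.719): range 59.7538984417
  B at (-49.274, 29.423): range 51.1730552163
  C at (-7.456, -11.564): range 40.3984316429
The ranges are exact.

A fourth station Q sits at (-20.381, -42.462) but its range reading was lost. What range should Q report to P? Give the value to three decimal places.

33.432

eq1: (x + 26.823)² + (y − 34.719)² = 59.7538984417²
eq2: (x + 49.274)² + (y − 29.423)² = 51.1730552163²
eq3: (x + 7.456)² + (y + 11.564)² = 40.3984316429²
eq3−eq1, eq3−eq2 (x²,y² cancel):
  -38.734·x + 92.566·y = -202.930842
  -83.636·x + 81.974·y = 2117.673672
det = -38.734·81.974 − 92.566·-83.636 = 4566.669060
x = (-202.930842·81.974 − 92.566·2117.673672) / 4566.669060 = -46.567779
y = (-38.734·2117.673672 − -202.930842·-83.636) / 4566.669060 = -21.678448
|P − Q| = √((-46.567779 − -20.381)² + (-21.678448 − -42.462)²) = 33.432072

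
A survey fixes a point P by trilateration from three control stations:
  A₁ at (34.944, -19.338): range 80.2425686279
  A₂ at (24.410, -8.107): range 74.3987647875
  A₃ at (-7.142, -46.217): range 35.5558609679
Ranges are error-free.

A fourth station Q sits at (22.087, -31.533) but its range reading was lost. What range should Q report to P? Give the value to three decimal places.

eq1: (x − 34.944)² + (y + 19.338)² = 80.2425686279²
eq2: (x − 24.410)² + (y + 8.107)² = 74.3987647875²
eq3: (x + 7.142)² + (y + 46.217)² = 35.5558609679²
eq1−eq2, eq1−eq3 (x²,y² cancel):
  -21.068·x + 22.462·y = -29.776213
  -84.172·x − 53.758·y = 5766.628444
det = -21.068·-53.758 − 22.462·-84.172 = 3023.245008
x = (-29.776213·-53.758 − 22.462·5766.628444) / 3023.245008 = -42.315227
y = (-21.068·5766.628444 − -29.776213·-84.172) / 3023.245008 = -41.014754
|P − Q| = √((-42.315227 − 22.087)² + (-41.014754 − -31.533)²) = 65.096471

65.096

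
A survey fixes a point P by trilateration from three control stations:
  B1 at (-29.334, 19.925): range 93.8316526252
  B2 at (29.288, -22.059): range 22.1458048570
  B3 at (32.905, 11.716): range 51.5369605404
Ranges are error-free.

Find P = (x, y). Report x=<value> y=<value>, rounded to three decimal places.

eq1: (x + 29.334)² + (y − 19.925)² = 93.8316526252²
eq2: (x − 29.288)² + (y + 22.059)² = 22.1458048570²
eq3: (x − 32.905)² + (y − 11.716)² = 51.5369605404²
eq1−eq2, eq1−eq3 (x²,y² cancel):
  117.244·x − 83.968·y = 8400.839606
  124.478·x − 16.418·y = 6110.835233
det = 117.244·-16.418 − -83.968·124.478 = 8527.256712
x = (8400.839606·-16.418 − -83.968·6110.835233) / 8527.256712 = 43.998866
y = (117.244·6110.835233 − 8400.839606·124.478) / 8527.256712 = -38.612763

x=43.999 y=-38.613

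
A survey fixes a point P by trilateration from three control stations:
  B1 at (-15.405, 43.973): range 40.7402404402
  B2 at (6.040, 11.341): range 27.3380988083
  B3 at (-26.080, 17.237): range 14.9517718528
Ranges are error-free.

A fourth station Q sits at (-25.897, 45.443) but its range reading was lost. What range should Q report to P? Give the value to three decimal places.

eq1: (x + 15.405)² + (y − 43.973)² = 40.7402404402²
eq2: (x − 6.040)² + (y − 11.341)² = 27.3380988083²
eq3: (x + 26.080)² + (y − 17.237)² = 14.9517718528²
eq3−eq2, eq3−eq1 (x²,y² cancel):
  64.240·x − 11.792·y = -1335.996853
  21.350·x + 53.472·y = -242.553525
det = 64.240·53.472 − -11.792·21.350 = 3686.800480
x = (-1335.996853·53.472 − -11.792·-242.553525) / 3686.800480 = -20.152600
y = (64.240·-242.553525 − -1335.996853·21.350) / 3686.800480 = 3.510332
|P − Q| = √((-20.152600 − -25.897)² + (3.510332 − 45.443)²) = 42.324305

42.324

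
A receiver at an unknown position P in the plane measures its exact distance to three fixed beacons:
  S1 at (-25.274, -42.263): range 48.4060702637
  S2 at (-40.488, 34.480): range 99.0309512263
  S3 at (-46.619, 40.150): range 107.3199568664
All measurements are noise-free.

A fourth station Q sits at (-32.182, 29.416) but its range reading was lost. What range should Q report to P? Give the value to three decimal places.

89.868

eq1: (x + 25.274)² + (y + 42.263)² = 48.4060702637²
eq2: (x + 40.488)² + (y − 34.480)² = 99.0309512263²
eq3: (x + 46.619)² + (y − 40.150)² = 107.3199568664²
eq1−eq2, eq1−eq3 (x²,y² cancel):
  -30.428·x + 153.486·y = -7060.769363
  -42.690·x + 164.826·y = -7814.008087
det = -30.428·164.826 − 153.486·-42.690 = 1536.991812
x = (-7060.769363·164.826 − 153.486·-7814.008087) / 1536.991812 = 23.124700
y = (-30.428·-7814.008087 − -7060.769363·-42.690) / 1536.991812 = -41.418312
|P − Q| = √((23.124700 − -32.182)² + (-41.418312 − 29.416)²) = 89.868408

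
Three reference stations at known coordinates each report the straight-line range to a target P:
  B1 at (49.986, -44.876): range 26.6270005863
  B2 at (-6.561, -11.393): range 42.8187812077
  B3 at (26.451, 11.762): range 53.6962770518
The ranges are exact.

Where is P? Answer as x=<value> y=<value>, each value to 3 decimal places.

x=23.531 y=-41.855

eq1: (x − 49.986)² + (y + 44.876)² = 26.6270005863²
eq2: (x + 6.561)² + (y + 11.393)² = 42.8187812077²
eq3: (x − 26.451)² + (y − 11.762)² = 53.6962770518²
eq2−eq1, eq2−eq3 (x²,y² cancel):
  113.094·x − 66.966·y = 5464.059266
  66.024·x + 46.310·y = -384.689270
det = 113.094·46.310 − -66.966·66.024 = 9658.746324
x = (5464.059266·46.310 − -66.966·-384.689270) / 9658.746324 = 23.530951
y = (113.094·-384.689270 − 5464.059266·66.024) / 9658.746324 = -41.854821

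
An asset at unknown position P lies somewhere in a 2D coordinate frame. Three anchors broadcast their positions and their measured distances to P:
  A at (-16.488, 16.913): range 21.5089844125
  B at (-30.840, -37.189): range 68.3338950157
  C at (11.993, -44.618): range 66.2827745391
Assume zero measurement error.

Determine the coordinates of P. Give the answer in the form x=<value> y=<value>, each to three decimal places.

eq1: (x + 16.488)² + (y − 16.913)² = 21.5089844125²
eq2: (x + 30.840)² + (y + 37.189)² = 68.3338950157²
eq3: (x − 11.993)² + (y + 44.618)² = 66.2827745391²
eq2−eq3, eq2−eq1 (x²,y² cancel):
  85.666·x − 14.858·y = 76.585659
  28.704·x + 108.204·y = 2430.661190
det = 85.666·108.204 − -14.858·28.704 = 9695.887896
x = (76.585659·108.204 − -14.858·2430.661190) / 9695.887896 = 4.579430
y = (85.666·2430.661190 − 76.585659·28.704) / 9695.887896 = 21.248875

x=4.579 y=21.249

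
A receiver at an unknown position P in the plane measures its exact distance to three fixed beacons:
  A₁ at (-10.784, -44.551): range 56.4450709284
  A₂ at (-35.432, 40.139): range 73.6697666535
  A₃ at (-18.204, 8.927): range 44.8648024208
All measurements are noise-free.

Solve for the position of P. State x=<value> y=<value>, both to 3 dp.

eq1: (x + 10.784)² + (y + 44.551)² = 56.4450709284²
eq2: (x + 35.432)² + (y − 40.139)² = 73.6697666535²
eq3: (x + 18.204)² + (y − 8.927)² = 44.8648024208²
eq2−eq1, eq2−eq3 (x²,y² cancel):
  49.296·x − 169.380·y = 1475.708799
  34.456·x − 62.424·y = 958.895023
det = 49.296·-62.424 − -169.380·34.456 = 2758.903776
x = (1475.708799·-62.424 − -169.380·958.895023) / 2758.903776 = 25.480408
y = (49.296·958.895023 − 1475.708799·34.456) / 2758.903776 = -1.296650

x=25.480 y=-1.297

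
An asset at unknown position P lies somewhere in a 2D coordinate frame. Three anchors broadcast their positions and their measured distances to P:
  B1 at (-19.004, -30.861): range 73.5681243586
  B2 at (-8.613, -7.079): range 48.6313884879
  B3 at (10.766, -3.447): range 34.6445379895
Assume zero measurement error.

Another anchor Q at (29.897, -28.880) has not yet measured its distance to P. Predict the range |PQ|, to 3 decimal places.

57.305

eq1: (x + 19.004)² + (y + 30.861)² = 73.5681243586²
eq2: (x + 8.613)² + (y + 7.079)² = 48.6313884879²
eq3: (x − 10.766)² + (y + 3.447)² = 34.6445379895²
eq2−eq3, eq2−eq1 (x²,y² cancel):
  38.758·x + 7.264·y = 1168.260489
  -20.782·x − 47.564·y = -1857.999648
det = 38.758·-47.564 − 7.264·-20.782 = -1692.525064
x = (1168.260489·-47.564 − 7.264·-1857.999648) / -1692.525064 = 24.856726
y = (38.758·-1857.999648 − 1168.260489·-20.782) / -1692.525064 = 28.202573
|P − Q| = √((24.856726 − 29.897)² + (28.202573 − -28.880)²) = 57.304663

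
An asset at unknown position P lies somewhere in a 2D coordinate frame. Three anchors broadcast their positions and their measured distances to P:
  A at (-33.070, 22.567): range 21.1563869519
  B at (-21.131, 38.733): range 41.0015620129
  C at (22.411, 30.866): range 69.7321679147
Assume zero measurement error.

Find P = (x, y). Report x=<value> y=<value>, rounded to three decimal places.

x=-41.601 y=3.207

eq1: (x + 33.070)² + (y − 22.567)² = 21.1563869519²
eq2: (x + 21.131)² + (y − 38.733)² = 41.0015620129²
eq3: (x − 22.411)² + (y − 30.866)² = 69.7321679147²
eq3−eq2, eq3−eq1 (x²,y² cancel):
  -87.084·x + 15.734·y = 3673.248728
  -110.962·x − 16.598·y = 4562.914045
det = -87.084·-16.598 − 15.734·-110.962 = 3191.296340
x = (3673.248728·-16.598 − 15.734·4562.914045) / 3191.296340 = -41.601111
y = (-87.084·4562.914045 − 3673.248728·-110.962) / 3191.296340 = 3.206916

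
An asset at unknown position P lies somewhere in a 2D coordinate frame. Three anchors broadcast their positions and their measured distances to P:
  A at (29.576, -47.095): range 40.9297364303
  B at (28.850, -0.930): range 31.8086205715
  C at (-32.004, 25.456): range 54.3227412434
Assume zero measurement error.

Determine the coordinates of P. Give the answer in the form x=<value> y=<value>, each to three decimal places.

eq1: (x − 29.576)² + (y + 47.095)² = 40.9297364303²
eq2: (x − 28.850)² + (y + 0.930)² = 31.8086205715²
eq3: (x + 32.004)² + (y − 25.456)² = 54.3227412434²
eq3−eq2, eq3−eq1 (x²,y² cancel):
  121.708·x − 52.772·y = 1100.095322
  123.160·x − 145.102·y = 2696.131741
det = 121.708·-145.102 − -52.772·123.160 = -11160.674696
x = (1100.095322·-145.102 − -52.772·2696.131741) / -11160.674696 = 1.554186
y = (121.708·2696.131741 − 1100.095322·123.160) / -11160.674696 = -17.261776

x=1.554 y=-17.262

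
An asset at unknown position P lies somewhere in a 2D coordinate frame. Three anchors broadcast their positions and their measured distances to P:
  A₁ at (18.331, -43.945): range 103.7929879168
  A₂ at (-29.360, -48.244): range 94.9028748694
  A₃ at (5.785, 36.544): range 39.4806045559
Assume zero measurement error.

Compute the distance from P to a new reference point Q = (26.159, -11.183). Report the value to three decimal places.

82.269

eq1: (x − 18.331)² + (y + 43.945)² = 103.7929879168²
eq2: (x + 29.360)² + (y + 48.244)² = 94.9028748694²
eq3: (x − 5.785)² + (y − 36.544)² = 39.4806045559²
eq2−eq3, eq2−eq1 (x²,y² cancel):
  70.290·x + 169.576·y = 5627.274547
  95.382·x + 8.598·y = -2688.733232
det = 70.290·8.598 − 169.576·95.382 = -15570.144612
x = (5627.274547·8.598 − 169.576·-2688.733232) / -15570.144612 = -32.390703
y = (70.290·-2688.733232 − 5627.274547·95.382) / -15570.144612 = 46.610470
|P − Q| = √((-32.390703 − 26.159)² + (46.610470 − -11.183)²) = 82.268785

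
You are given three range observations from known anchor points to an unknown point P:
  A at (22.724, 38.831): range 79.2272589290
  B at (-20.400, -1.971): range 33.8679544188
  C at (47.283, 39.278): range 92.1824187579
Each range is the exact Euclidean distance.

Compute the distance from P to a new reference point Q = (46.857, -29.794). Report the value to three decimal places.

eq1: (x − 22.724)² + (y − 38.831)² = 79.2272589290²
eq2: (x + 20.400)² + (y + 1.971)² = 33.8679544188²
eq3: (x − 47.283)² + (y − 39.278)² = 92.1824187579²
eq1−eq2, eq1−eq3 (x²,y² cancel):
  -86.248·x − 81.604·y = 3525.738325
  49.118·x + 0.894·y = -466.423135
det = -86.248·0.894 − -81.604·49.118 = 3931.119560
x = (3525.738325·0.894 − -81.604·-466.423135) / 3931.119560 = -8.880418
y = (-86.248·-466.423135 − 3525.738325·49.118) / 3931.119560 = -33.819667
|P − Q| = √((-8.880418 − 46.857)² + (-33.819667 − -29.794)²) = 55.882607

55.883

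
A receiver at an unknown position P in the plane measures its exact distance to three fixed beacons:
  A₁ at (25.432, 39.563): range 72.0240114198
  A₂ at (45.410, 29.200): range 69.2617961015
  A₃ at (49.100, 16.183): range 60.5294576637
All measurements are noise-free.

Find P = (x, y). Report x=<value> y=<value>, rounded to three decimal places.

x=11.247 y=-31.050

eq1: (x − 25.432)² + (y − 39.563)² = 72.0240114198²
eq2: (x − 45.410)² + (y − 29.200)² = 69.2617961015²
eq3: (x − 49.100)² + (y − 16.183)² = 60.5294576637²
eq1−eq2, eq1−eq3 (x²,y² cancel):
  39.956·x − 20.726·y = 1092.952329
  47.336·x − 46.760·y = 1984.324872
det = 39.956·-46.760 − -20.726·47.336 = -887.256624
x = (1092.952329·-46.760 − -20.726·1984.324872) / -887.256624 = 11.247404
y = (39.956·1984.324872 − 1092.952329·47.336) / -887.256624 = -31.050423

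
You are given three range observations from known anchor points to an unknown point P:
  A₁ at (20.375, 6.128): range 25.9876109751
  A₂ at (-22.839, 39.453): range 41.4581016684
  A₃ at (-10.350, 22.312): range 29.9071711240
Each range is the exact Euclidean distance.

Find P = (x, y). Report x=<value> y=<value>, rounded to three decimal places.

x=17.944 y=32.002

eq1: (x − 20.375)² + (y − 6.128)² = 25.9876109751²
eq2: (x + 22.839)² + (y − 39.453)² = 41.4581016684²
eq3: (x + 10.350)² + (y − 22.312)² = 29.9071711240²
eq3−eq2, eq3−eq1 (x²,y² cancel):
  -24.978·x + 34.282·y = 648.875977
  61.450·x − 32.368·y = 66.828125
det = -24.978·-32.368 − 34.282·61.450 = -1298.140996
x = (648.875977·-32.368 − 34.282·66.828125) / -1298.140996 = 17.943983
y = (-24.978·66.828125 − 648.875977·61.450) / -1298.140996 = 32.001656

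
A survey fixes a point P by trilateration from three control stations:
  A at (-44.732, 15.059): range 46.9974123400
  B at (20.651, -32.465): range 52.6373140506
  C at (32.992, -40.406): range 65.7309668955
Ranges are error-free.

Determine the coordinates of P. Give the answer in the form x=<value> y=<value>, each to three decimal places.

eq1: (x + 44.732)² + (y − 15.059)² = 46.9974123400²
eq2: (x − 20.651)² + (y + 32.465)² = 52.6373140506²
eq3: (x − 32.992)² + (y + 40.406)² = 65.7309668955²
eq1−eq2, eq1−eq3 (x²,y² cancel):
  130.766·x − 95.048·y = -1309.215343
  155.448·x − 110.930·y = -1618.411647
det = 130.766·-110.930 − -95.048·155.448 = 269.149124
x = (-1309.215343·-110.930 − -95.048·-1618.411647) / 269.149124 = -31.935947
y = (130.766·-1618.411647 − -1309.215343·155.448) / 269.149124 = -30.162873

x=-31.936 y=-30.163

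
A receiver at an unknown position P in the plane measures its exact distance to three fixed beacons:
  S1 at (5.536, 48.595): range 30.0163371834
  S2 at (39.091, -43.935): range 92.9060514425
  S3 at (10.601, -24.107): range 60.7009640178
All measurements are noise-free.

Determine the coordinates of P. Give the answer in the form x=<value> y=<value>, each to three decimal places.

x=-17.700 y=29.593

eq1: (x − 5.536)² + (y − 48.595)² = 30.0163371834²
eq2: (x − 39.091)² + (y + 43.935)² = 92.9060514425²
eq3: (x − 10.601)² + (y + 24.107)² = 60.7009640178²
eq3−eq2, eq3−eq1 (x²,y² cancel):
  56.980·x − 39.656·y = -2182.065506
  -10.130·x + 145.404·y = 4482.219206
det = 56.980·145.404 − -39.656·-10.130 = 7883.404640
x = (-2182.065506·145.404 − -39.656·4482.219206) / 7883.404640 = -17.699734
y = (56.980·4482.219206 − -2182.065506·-10.130) / 7883.404640 = 29.592865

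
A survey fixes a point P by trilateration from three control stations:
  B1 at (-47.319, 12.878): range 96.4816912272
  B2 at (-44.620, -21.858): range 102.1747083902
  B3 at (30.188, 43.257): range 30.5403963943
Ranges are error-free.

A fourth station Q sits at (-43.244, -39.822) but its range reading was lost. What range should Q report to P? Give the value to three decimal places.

eq1: (x + 47.319)² + (y − 12.878)² = 96.4816912272²
eq2: (x + 44.620)² + (y + 21.858)² = 102.1747083902²
eq3: (x − 30.188)² + (y − 43.257)² = 30.5403963943²
eq3−eq2, eq3−eq1 (x²,y² cancel):
  -149.616·x − 130.230·y = -9820.722052
  -155.014·x − 60.758·y = -8753.553678
det = -149.616·-60.758 − -130.230·-155.014 = -11097.104292
x = (-9820.722052·-60.758 − -130.230·-8753.553678) / -11097.104292 = 48.957625
y = (-149.616·-8753.553678 − -9820.722052·-155.014) / -11097.104292 = 19.165155
|P − Q| = √((48.957625 − -43.244)² + (19.165155 − -39.822)²) = 109.456037

109.456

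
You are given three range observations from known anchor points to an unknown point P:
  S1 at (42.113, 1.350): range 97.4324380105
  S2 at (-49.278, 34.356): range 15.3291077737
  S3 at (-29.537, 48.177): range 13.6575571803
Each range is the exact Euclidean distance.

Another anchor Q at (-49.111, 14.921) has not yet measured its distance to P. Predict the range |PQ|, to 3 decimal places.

34.023

eq1: (x − 42.113)² + (y − 1.350)² = 97.4324380105²
eq2: (x + 49.278)² + (y − 34.356)² = 15.3291077737²
eq3: (x + 29.537)² + (y − 48.177)² = 13.6575571803²
eq1−eq3, eq1−eq2 (x²,y² cancel):
  -143.300·x + 93.654·y = 10724.681538
  -182.782·x + 66.012·y = 11091.427183
det = -143.300·66.012 − 93.654·-182.782 = 7658.745828
x = (10724.681538·66.012 − 93.654·11091.427183) / 7658.745828 = -43.192300
y = (-143.300·11091.427183 − 10724.681538·-182.782) / 7658.745828 = 48.425321
|P − Q| = √((-43.192300 − -49.111)² + (48.425321 − 14.921)²) = 34.023088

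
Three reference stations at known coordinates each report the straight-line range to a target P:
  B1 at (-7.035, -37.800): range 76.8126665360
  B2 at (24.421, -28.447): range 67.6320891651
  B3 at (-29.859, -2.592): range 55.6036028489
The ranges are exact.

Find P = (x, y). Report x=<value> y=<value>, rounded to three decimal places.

eq1: (x + 7.035)² + (y + 37.800)² = 76.8126665360²
eq2: (x − 24.421)² + (y + 28.447)² = 67.6320891651²
eq3: (x + 29.859)² + (y + 2.592)² = 55.6036028489²
eq1−eq3, eq1−eq2 (x²,y² cancel):
  -45.648·x + 70.416·y = 2228.372211
  62.912·x + 18.706·y = 1253.372081
det = -45.648·18.706 − 70.416·62.912 = -5283.902880
x = (2228.372211·18.706 − 70.416·1253.372081) / -5283.902880 = 8.814227
y = (-45.648·1253.372081 − 2228.372211·62.912) / -5283.902880 = 37.359748

x=8.814 y=37.360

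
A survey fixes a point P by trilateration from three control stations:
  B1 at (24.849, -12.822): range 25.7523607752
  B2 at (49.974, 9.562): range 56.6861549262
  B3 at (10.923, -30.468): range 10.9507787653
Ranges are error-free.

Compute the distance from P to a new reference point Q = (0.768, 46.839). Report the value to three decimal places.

86.667

eq1: (x − 24.849)² + (y + 12.822)² = 25.7523607752²
eq2: (x − 49.974)² + (y − 9.562)² = 56.6861549262²
eq3: (x − 10.923)² + (y + 30.468)² = 10.9507787653²
eq2−eq1, eq2−eq3 (x²,y² cancel):
  -50.250·x − 44.768·y = 743.180040
  -78.102·x − 80.060·y = 1552.179038
det = -50.250·-80.060 − -44.768·-78.102 = 526.544664
x = (743.180040·-80.060 − -44.768·1552.179038) / 526.544664 = 18.970769
y = (-50.250·1552.179038 − 743.180040·-78.102) / 526.544664 = -37.894505
|P − Q| = √((18.970769 − 0.768)² + (-37.894505 − 46.839)²) = 86.666646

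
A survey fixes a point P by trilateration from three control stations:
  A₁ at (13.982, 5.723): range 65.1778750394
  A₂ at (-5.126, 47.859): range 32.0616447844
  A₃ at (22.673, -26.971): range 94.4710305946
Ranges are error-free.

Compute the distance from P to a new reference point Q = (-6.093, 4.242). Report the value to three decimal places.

52.158

eq1: (x − 13.982)² + (y − 5.723)² = 65.1778750394²
eq2: (x + 5.126)² + (y − 47.859)² = 32.0616447844²
eq3: (x − 22.673)² + (y + 26.971)² = 94.4710305946²
eq2−eq1, eq2−eq3 (x²,y² cancel):
  38.216·x − 84.272·y = -5308.717032
  55.598·x − 149.660·y = -8972.086542
det = 38.216·-149.660 − -84.272·55.598 = -1034.051904
x = (-5308.717032·-149.660 − -84.272·-8972.086542) / -1034.051904 = -37.142153
y = (38.216·-8972.086542 − -5308.717032·55.598) / -1034.051904 = 46.151658
|P − Q| = √((-37.142153 − -6.093)² + (46.151658 − 4.242)²) = 52.158118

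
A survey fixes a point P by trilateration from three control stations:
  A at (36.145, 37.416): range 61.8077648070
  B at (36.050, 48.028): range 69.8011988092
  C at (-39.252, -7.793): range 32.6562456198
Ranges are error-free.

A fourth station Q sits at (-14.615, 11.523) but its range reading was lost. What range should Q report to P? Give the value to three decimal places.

20.391

eq1: (x − 36.145)² + (y − 37.416)² = 61.8077648070²
eq2: (x − 36.050)² + (y − 48.028)² = 69.8011988092²
eq3: (x + 39.252)² + (y + 7.793)² = 32.6562456198²
eq2−eq3, eq2−eq1 (x²,y² cancel):
  -150.604·x − 111.642·y = 1800.936046
  0.190·x − 21.224·y = 152.134362
det = -150.604·-21.224 − -111.642·0.190 = 3217.631276
x = (1800.936046·-21.224 − -111.642·152.134362) / 3217.631276 = -6.600658
y = (-150.604·152.134362 − 1800.936046·0.190) / 3217.631276 = -7.227124
|P − Q| = √((-6.600658 − -14.615)² + (-7.227124 − 11.523)²) = 20.391097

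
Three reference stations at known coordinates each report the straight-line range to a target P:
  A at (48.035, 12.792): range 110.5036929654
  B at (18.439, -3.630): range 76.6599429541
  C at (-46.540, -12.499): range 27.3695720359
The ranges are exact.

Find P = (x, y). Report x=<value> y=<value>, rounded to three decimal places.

x=-49.183 y=-39.741

eq1: (x − 48.035)² + (y − 12.792)² = 110.5036929654²
eq2: (x − 18.439)² + (y + 3.630)² = 76.6599429541²
eq3: (x + 46.540)² + (y + 12.499)² = 27.3695720359²
eq2−eq1, eq2−eq3 (x²,y² cancel):
  59.192·x + 32.844·y = -4216.496437
  -129.958·x − 17.738·y = 7096.676360
det = 59.192·-17.738 − 32.844·-129.958 = 3218.392856
x = (-4216.496437·-17.738 − 32.844·7096.676360) / 3218.392856 = -49.183251
y = (59.192·7096.676360 − -4216.496437·-129.958) / 3218.392856 = -39.740635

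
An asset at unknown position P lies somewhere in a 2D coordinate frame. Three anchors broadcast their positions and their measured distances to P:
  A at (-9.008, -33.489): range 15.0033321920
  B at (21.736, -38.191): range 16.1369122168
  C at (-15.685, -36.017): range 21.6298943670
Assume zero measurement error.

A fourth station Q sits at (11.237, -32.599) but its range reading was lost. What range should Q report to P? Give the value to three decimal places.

5.828

eq1: (x + 9.008)² + (y + 33.489)² = 15.0033321920²
eq2: (x − 21.736)² + (y + 38.191)² = 16.1369122168²
eq3: (x + 15.685)² + (y + 36.017)² = 21.6298943670²
eq1−eq2, eq1−eq3 (x²,y² cancel):
  61.488·x − 9.404·y = 693.049033
  -13.354·x − 5.056·y = 97.833976
det = 61.488·-5.056 − -9.404·-13.354 = -436.464344
x = (693.049033·-5.056 − -9.404·97.833976) / -436.464344 = 5.920358
y = (61.488·97.833976 − 693.049033·-13.354) / -436.464344 = -34.987033
|P − Q| = √((5.920358 − 11.237)² + (-34.987033 − -32.599)²) = 5.828326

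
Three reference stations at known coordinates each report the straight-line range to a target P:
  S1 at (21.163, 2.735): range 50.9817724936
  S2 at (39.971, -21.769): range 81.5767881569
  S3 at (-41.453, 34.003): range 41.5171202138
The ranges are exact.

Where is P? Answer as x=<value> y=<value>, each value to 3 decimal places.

x=-2.355 y=47.968

eq1: (x − 21.163)² + (y − 2.735)² = 50.9817724936²
eq2: (x − 39.971)² + (y + 21.769)² = 81.5767881569²
eq3: (x + 41.453)² + (y − 34.003)² = 41.5171202138²
eq2−eq3, eq2−eq1 (x²,y² cancel):
  -162.848·x + 111.544·y = 5734.086111
  -37.616·x + 49.008·y = 2439.413831
det = -162.848·49.008 − 111.544·-37.616 = -3785.015680
x = (5734.086111·49.008 − 111.544·2439.413831) / -3785.015680 = -2.355107
y = (-162.848·2439.413831 − 5734.086111·-37.616) / -3785.015680 = 47.968171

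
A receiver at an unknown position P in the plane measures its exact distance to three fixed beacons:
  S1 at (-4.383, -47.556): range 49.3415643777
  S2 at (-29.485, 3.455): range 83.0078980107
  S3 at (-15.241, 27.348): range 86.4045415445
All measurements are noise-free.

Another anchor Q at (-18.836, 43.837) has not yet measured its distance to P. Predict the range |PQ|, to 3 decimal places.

eq1: (x + 4.383)² + (y + 47.556)² = 49.3415643777²
eq2: (x + 29.485)² + (y − 3.455)² = 83.0078980107²
eq3: (x + 15.241)² + (y − 27.348)² = 86.4045415445²
eq3−eq1, eq3−eq2 (x²,y² cancel):
  21.716·x − 149.808·y = 6331.737464
  -28.488·x − 47.786·y = 476.534732
det = 21.716·-47.786 − -149.808·-28.488 = -5305.451080
x = (6331.737464·-47.786 − -149.808·476.534732) / -5305.451080 = 43.573994
y = (21.716·476.534732 − 6331.737464·-28.488) / -5305.451080 = -35.949246
|P − Q| = √((43.573994 − -18.836)² + (-35.949246 − 43.837)²) = 101.295865

101.296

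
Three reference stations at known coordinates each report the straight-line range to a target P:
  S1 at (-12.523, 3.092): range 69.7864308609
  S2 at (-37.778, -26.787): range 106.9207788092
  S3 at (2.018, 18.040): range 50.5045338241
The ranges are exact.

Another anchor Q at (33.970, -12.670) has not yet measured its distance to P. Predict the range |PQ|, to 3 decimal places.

49.909

eq1: (x + 12.523)² + (y − 3.092)² = 69.7864308609²
eq2: (x + 37.778)² + (y + 26.787)² = 106.9207788092²
eq3: (x − 2.018)² + (y − 18.040)² = 50.5045338241²
eq2−eq1, eq2−eq3 (x²,y² cancel):
  50.510·x + 59.758·y = 4583.572349
  79.592·x + 89.654·y = 7066.138275
det = 50.510·89.654 − 59.758·79.592 = -227.835196
x = (4583.572349·89.654 − 59.758·7066.138275) / -227.835196 = 49.696868
y = (50.510·7066.138275 − 4583.572349·79.592) / -227.835196 = 34.696334
|P − Q| = √((49.696868 − 33.970)² + (34.696334 − -12.670)²) = 49.908957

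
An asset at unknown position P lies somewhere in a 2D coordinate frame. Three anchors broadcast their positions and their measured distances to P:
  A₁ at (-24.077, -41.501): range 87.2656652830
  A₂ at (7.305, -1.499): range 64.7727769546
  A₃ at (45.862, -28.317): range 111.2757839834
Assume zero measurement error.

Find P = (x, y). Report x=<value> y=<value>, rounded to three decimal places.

eq1: (x + 24.077)² + (y + 41.501)² = 87.2656652830²
eq2: (x − 7.305)² + (y + 1.499)² = 64.7727769546²
eq3: (x − 45.862)² + (y + 28.317)² = 111.2757839834²
eq2−eq3, eq2−eq1 (x²,y² cancel):
  77.114·x − 53.636·y = -5337.221960
  -62.764·x − 80.004·y = -1173.358799
det = 77.114·-80.004 − -53.636·-62.764 = -9535.838360
x = (-5337.221960·-80.004 − -53.636·-1173.358799) / -9535.838360 = -38.178587
y = (77.114·-1173.358799 − -5337.221960·-62.764) / -9535.838360 = 44.617764

x=-38.179 y=44.618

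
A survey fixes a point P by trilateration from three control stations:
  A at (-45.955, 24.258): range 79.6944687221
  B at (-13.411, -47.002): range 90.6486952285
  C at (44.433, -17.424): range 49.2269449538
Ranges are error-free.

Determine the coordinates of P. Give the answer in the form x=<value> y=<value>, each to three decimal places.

eq1: (x + 45.955)² + (y − 24.258)² = 79.6944687221²
eq2: (x + 13.411)² + (y + 47.002)² = 90.6486952285²
eq3: (x − 44.433)² + (y + 17.424)² = 49.2269449538²
eq1−eq3, eq1−eq2 (x²,y² cancel):
  180.776·x − 83.364·y = 3505.490911
  65.088·x − 142.520·y = -2177.247266
det = 180.776·-142.520 − -83.364·65.088 = -20338.199488
x = (3505.490911·-142.520 − -83.364·-2177.247266) / -20338.199488 = 33.489032
y = (180.776·-2177.247266 − 3505.490911·65.088) / -20338.199488 = 30.571017

x=33.489 y=30.571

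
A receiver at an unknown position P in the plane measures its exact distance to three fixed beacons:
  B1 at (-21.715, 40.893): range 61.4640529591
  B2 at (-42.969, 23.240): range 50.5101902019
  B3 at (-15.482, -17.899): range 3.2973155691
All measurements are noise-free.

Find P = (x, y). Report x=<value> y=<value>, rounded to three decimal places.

x=-17.592 y=-20.433

eq1: (x + 21.715)² + (y − 40.893)² = 61.4640529591²
eq2: (x + 42.969)² + (y − 23.240)² = 50.5101902019²
eq3: (x + 15.482)² + (y + 17.899)² = 3.2973155691²
eq3−eq2, eq3−eq1 (x²,y² cancel):
  -54.974·x + 82.278·y = -714.040988
  -12.466·x + 117.584·y = -2183.245367
det = -54.974·117.584 − 82.278·-12.466 = -5438.385268
x = (-714.040988·117.584 − 82.278·-2183.245367) / -5438.385268 = -17.592219
y = (-54.974·-2183.245367 − -714.040988·-12.466) / -5438.385268 = -20.432627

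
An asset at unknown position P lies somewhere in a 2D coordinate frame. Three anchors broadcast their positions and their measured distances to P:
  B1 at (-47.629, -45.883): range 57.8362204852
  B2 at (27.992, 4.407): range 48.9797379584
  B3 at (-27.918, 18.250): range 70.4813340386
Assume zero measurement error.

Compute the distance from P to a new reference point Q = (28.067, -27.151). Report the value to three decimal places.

eq1: (x + 47.629)² + (y + 45.883)² = 57.8362204852²
eq2: (x − 27.992)² + (y − 4.407)² = 48.9797379584²
eq3: (x + 27.918)² + (y − 18.250)² = 70.4813340386²
eq1−eq3, eq1−eq2 (x²,y² cancel):
  39.422·x + 128.266·y = -4883.884154
  151.242·x + 100.580·y = -2624.783947
det = 39.422·100.580 − 128.266·151.242 = -15434.141612
x = (-4883.884154·100.580 − 128.266·-2624.783947) / -15434.141612 = 10.013549
y = (39.422·-2624.783947 − -4883.884154·151.242) / -15434.141612 = -41.153839
|P − Q| = √((10.013549 − 28.067)² + (-41.153839 − -27.151)²) = 22.847464

22.847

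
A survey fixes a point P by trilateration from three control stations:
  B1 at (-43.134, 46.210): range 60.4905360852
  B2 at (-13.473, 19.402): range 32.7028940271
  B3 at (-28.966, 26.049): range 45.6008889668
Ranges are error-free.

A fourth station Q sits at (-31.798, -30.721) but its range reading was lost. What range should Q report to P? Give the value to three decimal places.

eq1: (x + 43.134)² + (y − 46.210)² = 60.4905360852²
eq2: (x + 13.473)² + (y − 19.402)² = 32.7028940271²
eq3: (x + 28.966)² + (y − 26.049)² = 45.6008889668²
eq1−eq3, eq1−eq2 (x²,y² cancel):
  28.336·x − 40.322·y = -898.662618
  59.322·x − 53.616·y = -848.321045
det = 28.336·-53.616 − -40.322·59.322 = 872.718708
x = (-898.662618·-53.616 − -40.322·-848.321045) / 872.718708 = 16.015119
y = (28.336·-848.321045 − -898.662618·59.322) / 872.718708 = 33.541665
|P − Q| = √((16.015119 − -31.798)² + (33.541665 − -30.721)²) = 80.098592

80.099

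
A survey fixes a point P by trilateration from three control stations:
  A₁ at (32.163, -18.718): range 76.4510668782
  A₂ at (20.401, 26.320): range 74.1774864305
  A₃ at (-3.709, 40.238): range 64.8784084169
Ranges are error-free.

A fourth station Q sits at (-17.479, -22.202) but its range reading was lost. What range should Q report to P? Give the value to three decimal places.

28.780

eq1: (x − 32.163)² + (y + 18.718)² = 76.4510668782²
eq2: (x − 20.401)² + (y − 26.320)² = 74.1774864305²
eq3: (x + 3.709)² + (y − 40.238)² = 64.8784084169²
eq3−eq1, eq3−eq2 (x²,y² cancel):
  71.744·x − 117.912·y = -1883.588980
  48.220·x − 27.836·y = -1817.001738
det = 71.744·-27.836 − -117.912·48.220 = 3688.650656
x = (-1883.588980·-27.836 − -117.912·-1817.001738) / 3688.650656 = -43.868271
y = (71.744·-1817.001738 − -1883.588980·48.220) / 3688.650656 = -10.717283
|P − Q| = √((-43.868271 − -17.479)² + (-10.717283 − -22.202)²) = 28.780069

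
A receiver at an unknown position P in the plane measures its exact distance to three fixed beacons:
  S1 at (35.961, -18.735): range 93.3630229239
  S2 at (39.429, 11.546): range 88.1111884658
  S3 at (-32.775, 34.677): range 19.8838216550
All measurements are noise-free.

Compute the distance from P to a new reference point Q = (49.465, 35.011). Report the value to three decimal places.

98.398

eq1: (x − 35.961)² + (y + 18.735)² = 93.3630229239²
eq2: (x − 39.429)² + (y − 11.546)² = 88.1111884658²
eq3: (x + 32.775)² + (y − 34.677)² = 19.8838216550²
eq2−eq1, eq2−eq3 (x²,y² cancel):
  -6.936·x − 60.562·y = -996.834928
  -144.408·x + 46.262·y = 7956.953966
det = -6.936·46.262 − -60.562·-144.408 = -9066.510528
x = (-996.834928·46.262 − -60.562·7956.953966) / -9066.510528 = -48.064078
y = (-6.936·7956.953966 − -996.834928·-144.408) / -9066.510528 = 21.964390
|P − Q| = √((-48.064078 − 49.465)² + (21.964390 − 35.011)²) = 98.397841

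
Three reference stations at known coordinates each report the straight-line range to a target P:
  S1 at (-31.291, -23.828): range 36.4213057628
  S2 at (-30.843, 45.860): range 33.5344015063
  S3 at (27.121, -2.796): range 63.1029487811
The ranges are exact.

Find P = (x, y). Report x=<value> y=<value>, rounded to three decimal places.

eq1: (x + 31.291)² + (y + 23.828)² = 36.4213057628²
eq2: (x + 30.843)² + (y − 45.860)² = 33.5344015063²
eq3: (x − 27.121)² + (y + 2.796)² = 63.1029487811²
eq2−eq1, eq2−eq3 (x²,y² cancel):
  -0.896·x − 139.376·y = -1709.485413
  115.928·x − 97.312·y = -5168.490052
det = -0.896·-97.312 − -139.376·115.928 = 16244.772480
x = (-1709.485413·-97.312 − -139.376·-5168.490052) / 16244.772480 = -34.103896
y = (-0.896·-5168.490052 − -1709.485413·115.928) / 16244.772480 = 12.484520

x=-34.104 y=12.485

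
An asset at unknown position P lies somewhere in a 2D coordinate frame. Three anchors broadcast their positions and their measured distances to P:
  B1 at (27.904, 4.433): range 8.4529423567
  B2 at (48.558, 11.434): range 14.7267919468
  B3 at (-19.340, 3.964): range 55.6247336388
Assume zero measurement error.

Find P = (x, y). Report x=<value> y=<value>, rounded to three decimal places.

eq1: (x − 27.904)² + (y − 4.433)² = 8.4529423567²
eq2: (x − 48.558)² + (y − 11.434)² = 14.7267919468²
eq3: (x + 19.340)² + (y − 3.964)² = 55.6247336388²
eq3−eq2, eq3−eq1 (x²,y² cancel):
  135.796·x + 14.940·y = 4976.099415
  94.488·x + 0.938·y = 3431.194567
det = 135.796·0.938 − 14.940·94.488 = -1284.274072
x = (4976.099415·0.938 − 14.940·3431.194567) / -1284.274072 = 36.280780
y = (135.796·3431.194567 − 4976.099415·94.488) / -1284.274072 = 3.300841

x=36.281 y=3.301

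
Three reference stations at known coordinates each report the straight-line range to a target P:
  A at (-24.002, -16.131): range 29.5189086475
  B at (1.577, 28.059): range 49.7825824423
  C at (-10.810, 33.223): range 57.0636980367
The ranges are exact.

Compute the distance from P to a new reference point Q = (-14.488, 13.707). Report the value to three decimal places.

eq1: (x + 24.002)² + (y + 16.131)² = 29.5189086475²
eq2: (x − 1.577)² + (y − 28.059)² = 49.7825824423²
eq3: (x + 10.810)² + (y − 33.223)² = 57.0636980367²
eq3−eq2, eq3−eq1 (x²,y² cancel):
  24.774·x − 10.328·y = 347.130700
  -26.384·x − 98.708·y = 2000.581002
det = 24.774·-98.708 − -10.328·-26.384 = -2717.885944
x = (347.130700·-98.708 − -10.328·2000.581002) / -2717.885944 = 5.004837
y = (24.774·2000.581002 − 347.130700·-26.384) / -2717.885944 = -21.605428
|P − Q| = √((5.004837 − -14.488)² + (-21.605428 − 13.707)²) = 40.335323

40.335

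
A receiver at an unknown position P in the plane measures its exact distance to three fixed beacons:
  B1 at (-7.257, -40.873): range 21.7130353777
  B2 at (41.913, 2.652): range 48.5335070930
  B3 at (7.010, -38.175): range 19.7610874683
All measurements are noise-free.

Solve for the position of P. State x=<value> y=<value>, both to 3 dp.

x=-0.961 y=-20.093

eq1: (x + 7.257)² + (y + 40.873)² = 21.7130353777²
eq2: (x − 41.913)² + (y − 2.652)² = 48.5335070930²
eq3: (x − 7.010)² + (y + 38.175)² = 19.7610874683²
eq1−eq3, eq1−eq2 (x²,y² cancel):
  28.534·x + 5.396·y = -135.840126
  98.340·x + 87.050·y = -1843.578910
det = 28.534·87.050 − 5.396·98.340 = 1953.242060
x = (-135.840126·87.050 − 5.396·-1843.578910) / 1953.242060 = -0.960931
y = (28.534·-1843.578910 − -135.840126·98.340) / 1953.242060 = -20.092831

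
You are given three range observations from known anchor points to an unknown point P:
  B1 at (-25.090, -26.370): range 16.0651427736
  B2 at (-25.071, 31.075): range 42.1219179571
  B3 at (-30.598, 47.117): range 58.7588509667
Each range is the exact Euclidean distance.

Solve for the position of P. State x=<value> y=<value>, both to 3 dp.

x=-20.957 y=-10.846

eq1: (x + 25.090)² + (y + 26.370)² = 16.0651427736²
eq2: (x + 25.071)² + (y − 31.075)² = 42.1219179571²
eq3: (x + 30.598)² + (y − 47.117)² = 58.7588509667²
eq1−eq2, eq1−eq3 (x²,y² cancel):
  0.038·x + 114.890·y = -1246.841494
  -11.016·x + 146.974·y = -1363.149462
det = 0.038·146.974 − 114.890·-11.016 = 1271.213252
x = (-1246.841494·146.974 − 114.890·-1363.149462) / 1271.213252 = -20.957176
y = (0.038·-1363.149462 − -1246.841494·-11.016) / 1271.213252 = -10.845549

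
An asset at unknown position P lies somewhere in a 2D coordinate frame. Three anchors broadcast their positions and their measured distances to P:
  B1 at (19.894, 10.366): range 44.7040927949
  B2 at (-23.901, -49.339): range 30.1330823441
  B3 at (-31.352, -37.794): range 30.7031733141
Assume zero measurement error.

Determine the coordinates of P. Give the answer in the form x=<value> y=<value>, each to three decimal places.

x=-2.066 y=-28.572

eq1: (x − 19.894)² + (y − 10.366)² = 44.7040927949²
eq2: (x + 23.901)² + (y + 49.339)² = 30.1330823441²
eq3: (x + 31.352)² + (y + 37.794)² = 30.7031733141²
eq2−eq3, eq2−eq1 (x²,y² cancel):
  -14.902·x + 23.090·y = -628.942582
  87.590·x + 119.410·y = -3592.822791
det = -14.902·119.410 − 23.090·87.590 = -3801.900920
x = (-628.942582·119.410 − 23.090·-3592.822791) / -3801.900920 = -2.066399
y = (-14.902·-3592.822791 − -628.942582·87.590) / -3801.900920 = -28.572372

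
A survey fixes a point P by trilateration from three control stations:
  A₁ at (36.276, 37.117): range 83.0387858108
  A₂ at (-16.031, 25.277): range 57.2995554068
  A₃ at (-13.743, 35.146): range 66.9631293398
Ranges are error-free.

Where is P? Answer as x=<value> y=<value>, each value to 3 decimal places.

eq1: (x − 36.276)² + (y − 37.117)² = 83.0387858108²
eq2: (x + 16.031)² + (y − 25.277)² = 57.2995554068²
eq3: (x + 13.743)² + (y − 35.146)² = 66.9631293398²
eq2−eq3, eq2−eq1 (x²,y² cancel):
  4.576·x + 19.738·y = -672.629966
  104.614·x + 23.680·y = -1814.500724
det = 4.576·23.680 − 19.738·104.614 = -1956.511452
x = (-672.629966·23.680 − 19.738·-1814.500724) / -1956.511452 = -10.164386
y = (4.576·-1814.500724 − -672.629966·104.614) / -1956.511452 = -31.721438

x=-10.164 y=-31.721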